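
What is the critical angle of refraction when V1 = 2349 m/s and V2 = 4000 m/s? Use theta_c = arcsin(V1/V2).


V1/V2 = 2349/4000 = 0.58725
theta_c = arcsin(0.58725) = 35.9621 degrees

35.9621


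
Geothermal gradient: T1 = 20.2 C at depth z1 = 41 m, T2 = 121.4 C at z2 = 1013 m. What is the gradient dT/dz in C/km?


dT = 121.4 - 20.2 = 101.2 C
dz = 1013 - 41 = 972 m
gradient = dT/dz * 1000 = 101.2/972 * 1000 = 104.1152 C/km

104.1152


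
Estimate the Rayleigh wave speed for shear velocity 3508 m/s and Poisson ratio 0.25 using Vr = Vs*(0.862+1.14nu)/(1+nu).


Numerator factor = 0.862 + 1.14*0.25 = 1.147
Denominator = 1 + 0.25 = 1.25
Vr = 3508 * 1.147 / 1.25 = 3218.94 m/s

3218.94


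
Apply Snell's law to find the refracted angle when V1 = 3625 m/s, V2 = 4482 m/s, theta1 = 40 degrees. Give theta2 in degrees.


sin(theta1) = sin(40 deg) = 0.642788
sin(theta2) = V2/V1 * sin(theta1) = 4482/3625 * 0.642788 = 0.794751
theta2 = arcsin(0.794751) = 52.6318 degrees

52.6318


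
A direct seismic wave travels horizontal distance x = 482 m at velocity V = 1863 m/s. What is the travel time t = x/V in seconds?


t = x / V
= 482 / 1863
= 0.2587 s

0.2587


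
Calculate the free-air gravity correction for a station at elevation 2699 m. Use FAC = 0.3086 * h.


FAC = 0.3086 * h
= 0.3086 * 2699
= 832.9114 mGal

832.9114


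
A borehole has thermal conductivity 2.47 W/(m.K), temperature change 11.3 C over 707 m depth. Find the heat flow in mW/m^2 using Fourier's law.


q = k * dT / dz * 1000
= 2.47 * 11.3 / 707 * 1000
= 0.039478 * 1000
= 39.4781 mW/m^2

39.4781


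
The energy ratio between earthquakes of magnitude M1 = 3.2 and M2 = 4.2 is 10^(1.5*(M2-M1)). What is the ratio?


M2 - M1 = 4.2 - 3.2 = 1.0
1.5 * 1.0 = 1.5
ratio = 10^1.5 = 31.62

31.62


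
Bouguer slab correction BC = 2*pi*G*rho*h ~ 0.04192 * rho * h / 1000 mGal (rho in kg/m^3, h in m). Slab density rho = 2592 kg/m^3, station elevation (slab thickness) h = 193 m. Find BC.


BC = 0.04192 * rho * h / 1000
= 0.04192 * 2592 * 193 / 1000
= 20.9707 mGal

20.9707


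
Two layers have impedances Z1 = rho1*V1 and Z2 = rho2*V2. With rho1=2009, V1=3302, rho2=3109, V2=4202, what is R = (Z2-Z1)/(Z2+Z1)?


Z1 = 2009 * 3302 = 6633718
Z2 = 3109 * 4202 = 13064018
R = (13064018 - 6633718) / (13064018 + 6633718) = 6430300 / 19697736 = 0.3264

0.3264


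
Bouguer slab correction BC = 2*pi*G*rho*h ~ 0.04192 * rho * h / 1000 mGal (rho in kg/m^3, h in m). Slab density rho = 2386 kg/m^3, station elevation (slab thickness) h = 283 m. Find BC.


BC = 0.04192 * rho * h / 1000
= 0.04192 * 2386 * 283 / 1000
= 28.306 mGal

28.306


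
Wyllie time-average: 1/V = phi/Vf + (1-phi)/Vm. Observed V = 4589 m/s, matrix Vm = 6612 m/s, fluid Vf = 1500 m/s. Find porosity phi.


1/V - 1/Vm = 1/4589 - 1/6612 = 6.667e-05
1/Vf - 1/Vm = 1/1500 - 1/6612 = 0.00051543
phi = 6.667e-05 / 0.00051543 = 0.1294

0.1294


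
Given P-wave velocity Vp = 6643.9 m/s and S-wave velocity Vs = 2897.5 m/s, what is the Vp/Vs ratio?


Vp/Vs = 6643.9 / 2897.5
= 2.293

2.293


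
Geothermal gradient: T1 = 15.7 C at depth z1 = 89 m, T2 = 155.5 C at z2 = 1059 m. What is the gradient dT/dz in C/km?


dT = 155.5 - 15.7 = 139.8 C
dz = 1059 - 89 = 970 m
gradient = dT/dz * 1000 = 139.8/970 * 1000 = 144.1237 C/km

144.1237


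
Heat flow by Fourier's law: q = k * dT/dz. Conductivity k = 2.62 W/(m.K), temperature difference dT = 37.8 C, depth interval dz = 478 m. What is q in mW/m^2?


q = k * dT / dz * 1000
= 2.62 * 37.8 / 478 * 1000
= 0.207188 * 1000
= 207.1883 mW/m^2

207.1883


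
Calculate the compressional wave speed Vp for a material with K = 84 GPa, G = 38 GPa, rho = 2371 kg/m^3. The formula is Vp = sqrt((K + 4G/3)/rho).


First compute the effective modulus:
K + 4G/3 = 84e9 + 4*38e9/3 = 134666666666.67 Pa
Then divide by density:
134666666666.67 / 2371 = 56797413.1871 Pa/(kg/m^3)
Take the square root:
Vp = sqrt(56797413.1871) = 7536.41 m/s

7536.41


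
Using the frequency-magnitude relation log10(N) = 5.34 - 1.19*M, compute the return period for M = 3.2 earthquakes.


log10(N) = 5.34 - 1.19*3.2 = 1.532
N = 10^1.532 = 34.040819
T = 1/N = 1/34.040819 = 0.0294 years

0.0294


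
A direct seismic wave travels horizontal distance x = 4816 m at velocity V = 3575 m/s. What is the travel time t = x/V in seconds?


t = x / V
= 4816 / 3575
= 1.3471 s

1.3471


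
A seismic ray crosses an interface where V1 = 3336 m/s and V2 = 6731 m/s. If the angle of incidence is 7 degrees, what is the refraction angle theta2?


sin(theta1) = sin(7 deg) = 0.121869
sin(theta2) = V2/V1 * sin(theta1) = 6731/3336 * 0.121869 = 0.245894
theta2 = arcsin(0.245894) = 14.2347 degrees

14.2347


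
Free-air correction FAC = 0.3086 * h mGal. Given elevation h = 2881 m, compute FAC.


FAC = 0.3086 * h
= 0.3086 * 2881
= 889.0766 mGal

889.0766


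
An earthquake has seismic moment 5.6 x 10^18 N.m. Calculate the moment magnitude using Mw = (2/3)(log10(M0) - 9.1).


log10(M0) = log10(5.6 x 10^18) = 18.7482
Mw = 2/3 * (18.7482 - 9.1)
= 2/3 * 9.6482
= 6.43

6.43


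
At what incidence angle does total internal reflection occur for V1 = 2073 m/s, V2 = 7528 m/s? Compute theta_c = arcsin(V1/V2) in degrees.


V1/V2 = 2073/7528 = 0.275372
theta_c = arcsin(0.275372) = 15.9842 degrees

15.9842


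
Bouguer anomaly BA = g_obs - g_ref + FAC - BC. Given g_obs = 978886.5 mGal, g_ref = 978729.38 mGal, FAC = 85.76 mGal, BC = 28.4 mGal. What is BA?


BA = g_obs - g_ref + FAC - BC
= 978886.5 - 978729.38 + 85.76 - 28.4
= 214.48 mGal

214.48


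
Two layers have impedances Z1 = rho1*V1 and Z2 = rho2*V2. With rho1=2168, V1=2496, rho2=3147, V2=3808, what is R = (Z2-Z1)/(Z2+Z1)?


Z1 = 2168 * 2496 = 5411328
Z2 = 3147 * 3808 = 11983776
R = (11983776 - 5411328) / (11983776 + 5411328) = 6572448 / 17395104 = 0.3778

0.3778


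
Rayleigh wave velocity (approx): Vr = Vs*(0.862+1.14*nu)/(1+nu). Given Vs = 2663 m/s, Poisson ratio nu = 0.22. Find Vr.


Numerator factor = 0.862 + 1.14*0.22 = 1.1128
Denominator = 1 + 0.22 = 1.22
Vr = 2663 * 1.1128 / 1.22 = 2429.01 m/s

2429.01


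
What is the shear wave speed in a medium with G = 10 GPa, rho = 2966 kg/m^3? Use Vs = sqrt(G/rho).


Convert G to Pa: G = 10e9 Pa
Compute G/rho = 10e9 / 2966 = 3371544.1672
Vs = sqrt(3371544.1672) = 1836.18 m/s

1836.18


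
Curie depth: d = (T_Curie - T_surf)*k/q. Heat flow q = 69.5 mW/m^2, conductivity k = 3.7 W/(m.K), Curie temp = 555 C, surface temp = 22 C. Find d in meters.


T_Curie - T_surf = 555 - 22 = 533 C
Convert q to W/m^2: 69.5 mW/m^2 = 0.0695 W/m^2
d = 533 * 3.7 / 0.0695 = 28375.54 m

28375.54


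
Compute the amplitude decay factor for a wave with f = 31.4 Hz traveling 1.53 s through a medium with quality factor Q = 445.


pi*f*t/Q = pi*31.4*1.53/445 = 0.339165
A/A0 = exp(-0.339165) = 0.712365

0.712365


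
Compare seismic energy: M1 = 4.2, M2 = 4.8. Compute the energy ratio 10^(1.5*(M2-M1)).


M2 - M1 = 4.8 - 4.2 = 0.6
1.5 * 0.6 = 0.9
ratio = 10^0.9 = 7.94

7.94


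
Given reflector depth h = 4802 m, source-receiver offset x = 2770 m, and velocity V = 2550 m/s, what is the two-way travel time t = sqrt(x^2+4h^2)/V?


x^2 + 4h^2 = 2770^2 + 4*4802^2 = 7672900 + 92236816 = 99909716
sqrt(99909716) = 9995.4848
t = 9995.4848 / 2550 = 3.9198 s

3.9198


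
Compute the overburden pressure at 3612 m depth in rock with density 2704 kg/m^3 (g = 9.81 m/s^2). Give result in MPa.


P = rho * g * z / 1e6
= 2704 * 9.81 * 3612 / 1e6
= 95812778.88 / 1e6
= 95.8128 MPa

95.8128


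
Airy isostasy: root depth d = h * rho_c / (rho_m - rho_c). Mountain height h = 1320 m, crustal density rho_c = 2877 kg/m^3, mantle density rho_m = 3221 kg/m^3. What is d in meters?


rho_m - rho_c = 3221 - 2877 = 344
d = 1320 * 2877 / 344
= 3797640 / 344
= 11039.65 m

11039.65


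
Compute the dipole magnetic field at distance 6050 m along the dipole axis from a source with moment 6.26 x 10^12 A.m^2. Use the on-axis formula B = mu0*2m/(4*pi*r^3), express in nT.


m = 6.26 x 10^12 = 6260000000000 A.m^2
2m = 12520000000000 A.m^2
r^3 = 6050^3 = 221445125000
B = (4pi*10^-7) * 12520000000000 / (4*pi * 221445125000) * 1e9
= 15733096.009178 / 2782761511493.09 * 1e9
= 5653.7709 nT

5653.7709


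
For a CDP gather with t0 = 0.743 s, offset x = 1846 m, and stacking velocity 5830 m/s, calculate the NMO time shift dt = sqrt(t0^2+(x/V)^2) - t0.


x/Vnmo = 1846/5830 = 0.316638
(x/Vnmo)^2 = 0.10026
t0^2 = 0.552049
sqrt(0.552049 + 0.10026) = 0.807656
dt = 0.807656 - 0.743 = 0.064656

0.064656


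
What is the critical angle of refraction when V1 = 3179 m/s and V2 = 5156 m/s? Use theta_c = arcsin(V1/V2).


V1/V2 = 3179/5156 = 0.616563
theta_c = arcsin(0.616563) = 38.0656 degrees

38.0656


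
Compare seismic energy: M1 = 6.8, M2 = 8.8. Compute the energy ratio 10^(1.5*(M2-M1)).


M2 - M1 = 8.8 - 6.8 = 2.0
1.5 * 2.0 = 3.0
ratio = 10^3.0 = 1000.0

1000.0


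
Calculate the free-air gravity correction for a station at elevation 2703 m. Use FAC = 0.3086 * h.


FAC = 0.3086 * h
= 0.3086 * 2703
= 834.1458 mGal

834.1458


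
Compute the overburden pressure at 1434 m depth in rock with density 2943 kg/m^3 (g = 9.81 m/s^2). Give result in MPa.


P = rho * g * z / 1e6
= 2943 * 9.81 * 1434 / 1e6
= 41400770.22 / 1e6
= 41.4008 MPa

41.4008


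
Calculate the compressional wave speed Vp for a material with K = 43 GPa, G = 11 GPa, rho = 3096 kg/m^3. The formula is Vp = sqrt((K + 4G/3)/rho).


First compute the effective modulus:
K + 4G/3 = 43e9 + 4*11e9/3 = 57666666666.67 Pa
Then divide by density:
57666666666.67 / 3096 = 18626184.3239 Pa/(kg/m^3)
Take the square root:
Vp = sqrt(18626184.3239) = 4315.81 m/s

4315.81


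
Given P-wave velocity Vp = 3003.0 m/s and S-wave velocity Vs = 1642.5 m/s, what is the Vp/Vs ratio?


Vp/Vs = 3003.0 / 1642.5
= 1.8283

1.8283


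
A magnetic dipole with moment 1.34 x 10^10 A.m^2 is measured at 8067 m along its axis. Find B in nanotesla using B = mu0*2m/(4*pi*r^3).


m = 1.34 x 10^10 = 13400000000 A.m^2
2m = 26800000000 A.m^2
r^3 = 8067^3 = 524972036763
B = (4pi*10^-7) * 26800000000 / (4*pi * 524972036763) * 1e9
= 33677.873246 / 6596993176138.85 * 1e9
= 5.105 nT

5.105


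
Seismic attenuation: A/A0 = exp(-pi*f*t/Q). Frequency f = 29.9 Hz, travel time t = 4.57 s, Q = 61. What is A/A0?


pi*f*t/Q = pi*29.9*4.57/61 = 7.037322
A/A0 = exp(-7.037322) = 0.000878

8.780000e-04


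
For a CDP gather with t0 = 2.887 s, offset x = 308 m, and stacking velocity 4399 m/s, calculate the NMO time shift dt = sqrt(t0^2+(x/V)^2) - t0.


x/Vnmo = 308/4399 = 0.070016
(x/Vnmo)^2 = 0.004902
t0^2 = 8.334769
sqrt(8.334769 + 0.004902) = 2.887849
dt = 2.887849 - 2.887 = 0.000849

8.490000e-04


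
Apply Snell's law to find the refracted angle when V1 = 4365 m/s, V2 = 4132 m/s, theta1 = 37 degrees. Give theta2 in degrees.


sin(theta1) = sin(37 deg) = 0.601815
sin(theta2) = V2/V1 * sin(theta1) = 4132/4365 * 0.601815 = 0.569691
theta2 = arcsin(0.569691) = 34.7287 degrees

34.7287


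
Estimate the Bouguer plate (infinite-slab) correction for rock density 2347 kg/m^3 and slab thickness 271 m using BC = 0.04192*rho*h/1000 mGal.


BC = 0.04192 * rho * h / 1000
= 0.04192 * 2347 * 271 / 1000
= 26.6627 mGal

26.6627


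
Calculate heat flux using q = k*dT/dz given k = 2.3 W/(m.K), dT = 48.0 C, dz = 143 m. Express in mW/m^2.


q = k * dT / dz * 1000
= 2.3 * 48.0 / 143 * 1000
= 0.772028 * 1000
= 772.028 mW/m^2

772.028


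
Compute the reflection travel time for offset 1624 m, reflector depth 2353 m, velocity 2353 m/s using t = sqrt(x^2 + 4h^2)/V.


x^2 + 4h^2 = 1624^2 + 4*2353^2 = 2637376 + 22146436 = 24783812
sqrt(24783812) = 4978.3343
t = 4978.3343 / 2353 = 2.1157 s

2.1157


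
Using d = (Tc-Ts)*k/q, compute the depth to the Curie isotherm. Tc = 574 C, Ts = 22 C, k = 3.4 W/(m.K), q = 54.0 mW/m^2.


T_Curie - T_surf = 574 - 22 = 552 C
Convert q to W/m^2: 54.0 mW/m^2 = 0.054 W/m^2
d = 552 * 3.4 / 0.054 = 34755.56 m

34755.56


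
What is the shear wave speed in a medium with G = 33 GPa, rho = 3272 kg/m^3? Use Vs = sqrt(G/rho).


Convert G to Pa: G = 33e9 Pa
Compute G/rho = 33e9 / 3272 = 10085574.5721
Vs = sqrt(10085574.5721) = 3175.78 m/s

3175.78


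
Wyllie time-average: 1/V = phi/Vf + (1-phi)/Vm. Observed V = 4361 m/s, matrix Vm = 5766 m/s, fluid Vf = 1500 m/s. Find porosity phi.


1/V - 1/Vm = 1/4361 - 1/5766 = 5.587e-05
1/Vf - 1/Vm = 1/1500 - 1/5766 = 0.00049324
phi = 5.587e-05 / 0.00049324 = 0.1133

0.1133


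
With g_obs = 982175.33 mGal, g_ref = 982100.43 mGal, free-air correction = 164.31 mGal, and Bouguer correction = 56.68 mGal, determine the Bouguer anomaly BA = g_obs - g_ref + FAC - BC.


BA = g_obs - g_ref + FAC - BC
= 982175.33 - 982100.43 + 164.31 - 56.68
= 182.53 mGal

182.53


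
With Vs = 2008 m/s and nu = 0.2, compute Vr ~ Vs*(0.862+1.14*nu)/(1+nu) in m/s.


Numerator factor = 0.862 + 1.14*0.2 = 1.09
Denominator = 1 + 0.2 = 1.2
Vr = 2008 * 1.09 / 1.2 = 1823.93 m/s

1823.93


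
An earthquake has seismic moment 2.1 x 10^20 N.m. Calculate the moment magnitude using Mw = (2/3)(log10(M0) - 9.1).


log10(M0) = log10(2.1 x 10^20) = 20.3222
Mw = 2/3 * (20.3222 - 9.1)
= 2/3 * 11.2222
= 7.48

7.48


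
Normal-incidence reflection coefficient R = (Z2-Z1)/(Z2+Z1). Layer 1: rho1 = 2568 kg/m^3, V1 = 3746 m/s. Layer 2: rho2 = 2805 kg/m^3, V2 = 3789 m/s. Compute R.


Z1 = 2568 * 3746 = 9619728
Z2 = 2805 * 3789 = 10628145
R = (10628145 - 9619728) / (10628145 + 9619728) = 1008417 / 20247873 = 0.0498

0.0498


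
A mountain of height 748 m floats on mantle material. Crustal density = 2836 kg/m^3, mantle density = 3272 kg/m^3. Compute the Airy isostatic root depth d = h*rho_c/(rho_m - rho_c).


rho_m - rho_c = 3272 - 2836 = 436
d = 748 * 2836 / 436
= 2121328 / 436
= 4865.43 m

4865.43


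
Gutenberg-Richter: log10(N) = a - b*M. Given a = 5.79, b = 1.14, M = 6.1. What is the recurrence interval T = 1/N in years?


log10(N) = 5.79 - 1.14*6.1 = -1.164
N = 10^-1.164 = 0.068549
T = 1/N = 1/0.068549 = 14.5881 years

14.5881


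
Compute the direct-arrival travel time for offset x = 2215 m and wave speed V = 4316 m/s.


t = x / V
= 2215 / 4316
= 0.5132 s

0.5132


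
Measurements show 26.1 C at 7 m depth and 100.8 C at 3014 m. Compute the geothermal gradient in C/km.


dT = 100.8 - 26.1 = 74.7 C
dz = 3014 - 7 = 3007 m
gradient = dT/dz * 1000 = 74.7/3007 * 1000 = 24.842 C/km

24.842


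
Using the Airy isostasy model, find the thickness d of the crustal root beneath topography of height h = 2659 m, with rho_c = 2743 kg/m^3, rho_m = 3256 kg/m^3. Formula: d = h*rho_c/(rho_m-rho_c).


rho_m - rho_c = 3256 - 2743 = 513
d = 2659 * 2743 / 513
= 7293637 / 513
= 14217.62 m

14217.62


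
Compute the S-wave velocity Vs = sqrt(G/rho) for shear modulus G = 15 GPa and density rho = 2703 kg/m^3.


Convert G to Pa: G = 15e9 Pa
Compute G/rho = 15e9 / 2703 = 5549389.5671
Vs = sqrt(5549389.5671) = 2355.71 m/s

2355.71


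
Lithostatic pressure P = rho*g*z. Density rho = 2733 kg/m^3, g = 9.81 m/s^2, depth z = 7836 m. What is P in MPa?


P = rho * g * z / 1e6
= 2733 * 9.81 * 7836 / 1e6
= 210088880.28 / 1e6
= 210.0889 MPa

210.0889


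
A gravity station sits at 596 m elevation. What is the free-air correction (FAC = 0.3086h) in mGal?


FAC = 0.3086 * h
= 0.3086 * 596
= 183.9256 mGal

183.9256


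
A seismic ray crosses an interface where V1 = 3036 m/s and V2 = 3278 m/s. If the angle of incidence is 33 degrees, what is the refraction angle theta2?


sin(theta1) = sin(33 deg) = 0.544639
sin(theta2) = V2/V1 * sin(theta1) = 3278/3036 * 0.544639 = 0.588052
theta2 = arcsin(0.588052) = 36.0189 degrees

36.0189


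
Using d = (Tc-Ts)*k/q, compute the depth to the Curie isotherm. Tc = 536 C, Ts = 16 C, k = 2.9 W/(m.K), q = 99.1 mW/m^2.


T_Curie - T_surf = 536 - 16 = 520 C
Convert q to W/m^2: 99.1 mW/m^2 = 0.0991 W/m^2
d = 520 * 2.9 / 0.0991 = 15216.95 m

15216.95


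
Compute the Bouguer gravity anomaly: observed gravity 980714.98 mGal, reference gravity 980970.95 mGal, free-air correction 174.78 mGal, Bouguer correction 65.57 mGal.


BA = g_obs - g_ref + FAC - BC
= 980714.98 - 980970.95 + 174.78 - 65.57
= -146.76 mGal

-146.76


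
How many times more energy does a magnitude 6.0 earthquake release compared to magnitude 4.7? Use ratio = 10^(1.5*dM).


M2 - M1 = 6.0 - 4.7 = 1.3
1.5 * 1.3 = 1.95
ratio = 10^1.95 = 89.13

89.13


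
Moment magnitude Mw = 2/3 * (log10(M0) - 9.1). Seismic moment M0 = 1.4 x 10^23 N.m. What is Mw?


log10(M0) = log10(1.4 x 10^23) = 23.1461
Mw = 2/3 * (23.1461 - 9.1)
= 2/3 * 14.0461
= 9.36

9.36


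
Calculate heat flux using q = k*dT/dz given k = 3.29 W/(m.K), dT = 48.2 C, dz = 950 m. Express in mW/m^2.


q = k * dT / dz * 1000
= 3.29 * 48.2 / 950 * 1000
= 0.166924 * 1000
= 166.9242 mW/m^2

166.9242


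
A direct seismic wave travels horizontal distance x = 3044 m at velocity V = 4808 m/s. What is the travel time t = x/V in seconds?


t = x / V
= 3044 / 4808
= 0.6331 s

0.6331


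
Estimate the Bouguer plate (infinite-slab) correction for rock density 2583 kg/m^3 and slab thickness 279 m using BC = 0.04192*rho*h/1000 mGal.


BC = 0.04192 * rho * h / 1000
= 0.04192 * 2583 * 279 / 1000
= 30.2099 mGal

30.2099


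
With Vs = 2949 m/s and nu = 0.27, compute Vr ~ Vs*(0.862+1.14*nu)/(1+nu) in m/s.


Numerator factor = 0.862 + 1.14*0.27 = 1.1698
Denominator = 1 + 0.27 = 1.27
Vr = 2949 * 1.1698 / 1.27 = 2716.33 m/s

2716.33


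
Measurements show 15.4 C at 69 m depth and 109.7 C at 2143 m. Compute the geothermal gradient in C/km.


dT = 109.7 - 15.4 = 94.3 C
dz = 2143 - 69 = 2074 m
gradient = dT/dz * 1000 = 94.3/2074 * 1000 = 45.4677 C/km

45.4677


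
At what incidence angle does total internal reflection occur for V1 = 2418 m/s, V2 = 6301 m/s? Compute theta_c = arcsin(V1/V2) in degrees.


V1/V2 = 2418/6301 = 0.383749
theta_c = arcsin(0.383749) = 22.5661 degrees

22.5661


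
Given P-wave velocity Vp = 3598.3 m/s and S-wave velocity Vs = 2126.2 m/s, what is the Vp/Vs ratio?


Vp/Vs = 3598.3 / 2126.2
= 1.6924

1.6924


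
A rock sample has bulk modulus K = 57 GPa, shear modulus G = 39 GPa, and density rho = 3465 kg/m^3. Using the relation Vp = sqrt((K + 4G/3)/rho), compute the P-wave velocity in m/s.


First compute the effective modulus:
K + 4G/3 = 57e9 + 4*39e9/3 = 109000000000.0 Pa
Then divide by density:
109000000000.0 / 3465 = 31457431.4574 Pa/(kg/m^3)
Take the square root:
Vp = sqrt(31457431.4574) = 5608.69 m/s

5608.69


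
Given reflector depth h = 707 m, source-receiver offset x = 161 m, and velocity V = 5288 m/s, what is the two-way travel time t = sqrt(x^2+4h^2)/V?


x^2 + 4h^2 = 161^2 + 4*707^2 = 25921 + 1999396 = 2025317
sqrt(2025317) = 1423.1363
t = 1423.1363 / 5288 = 0.2691 s

0.2691


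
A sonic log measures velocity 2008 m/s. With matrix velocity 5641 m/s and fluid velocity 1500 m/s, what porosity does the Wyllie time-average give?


1/V - 1/Vm = 1/2008 - 1/5641 = 0.00032073
1/Vf - 1/Vm = 1/1500 - 1/5641 = 0.00048939
phi = 0.00032073 / 0.00048939 = 0.6554

0.6554


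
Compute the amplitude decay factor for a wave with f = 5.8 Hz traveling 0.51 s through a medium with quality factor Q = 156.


pi*f*t/Q = pi*5.8*0.51/156 = 0.059569
A/A0 = exp(-0.059569) = 0.94217

0.94217


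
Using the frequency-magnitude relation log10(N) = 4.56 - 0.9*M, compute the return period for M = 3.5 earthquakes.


log10(N) = 4.56 - 0.9*3.5 = 1.41
N = 10^1.41 = 25.703958
T = 1/N = 1/25.703958 = 0.0389 years

0.0389


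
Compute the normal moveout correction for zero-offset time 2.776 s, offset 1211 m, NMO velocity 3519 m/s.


x/Vnmo = 1211/3519 = 0.344132
(x/Vnmo)^2 = 0.118427
t0^2 = 7.706176
sqrt(7.706176 + 0.118427) = 2.797249
dt = 2.797249 - 2.776 = 0.021249

0.021249


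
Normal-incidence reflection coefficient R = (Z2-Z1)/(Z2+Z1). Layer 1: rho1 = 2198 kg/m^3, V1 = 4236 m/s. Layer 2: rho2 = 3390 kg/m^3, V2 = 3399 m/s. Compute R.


Z1 = 2198 * 4236 = 9310728
Z2 = 3390 * 3399 = 11522610
R = (11522610 - 9310728) / (11522610 + 9310728) = 2211882 / 20833338 = 0.1062

0.1062


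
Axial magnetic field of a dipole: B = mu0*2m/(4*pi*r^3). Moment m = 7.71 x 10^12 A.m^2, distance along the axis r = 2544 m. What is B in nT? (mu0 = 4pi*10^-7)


m = 7.71 x 10^12 = 7710000000000 A.m^2
2m = 15420000000000 A.m^2
r^3 = 2544^3 = 16464605184
B = (4pi*10^-7) * 15420000000000 / (4*pi * 16464605184) * 1e9
= 19377343.487342 / 206900330761.24 * 1e9
= 93655.4495 nT

93655.4495


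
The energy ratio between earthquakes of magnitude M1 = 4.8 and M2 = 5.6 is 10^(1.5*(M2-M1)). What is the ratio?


M2 - M1 = 5.6 - 4.8 = 0.8
1.5 * 0.8 = 1.2
ratio = 10^1.2 = 15.85

15.85


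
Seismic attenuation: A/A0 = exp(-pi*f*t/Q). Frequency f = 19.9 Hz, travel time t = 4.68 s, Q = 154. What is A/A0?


pi*f*t/Q = pi*19.9*4.68/154 = 1.899888
A/A0 = exp(-1.899888) = 0.149585

0.149585


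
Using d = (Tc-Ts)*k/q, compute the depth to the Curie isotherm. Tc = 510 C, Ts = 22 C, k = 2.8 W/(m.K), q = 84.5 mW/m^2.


T_Curie - T_surf = 510 - 22 = 488 C
Convert q to W/m^2: 84.5 mW/m^2 = 0.0845 W/m^2
d = 488 * 2.8 / 0.0845 = 16170.41 m

16170.41


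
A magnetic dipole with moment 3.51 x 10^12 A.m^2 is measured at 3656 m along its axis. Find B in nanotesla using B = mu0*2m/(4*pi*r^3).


m = 3.51 x 10^12 = 3510000000000 A.m^2
2m = 7020000000000 A.m^2
r^3 = 3656^3 = 48867324416
B = (4pi*10^-7) * 7020000000000 / (4*pi * 48867324416) * 1e9
= 8821592.17128 / 614084909543.58 * 1e9
= 14365.4274 nT

14365.4274


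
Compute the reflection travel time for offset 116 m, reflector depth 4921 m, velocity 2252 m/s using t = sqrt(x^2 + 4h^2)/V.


x^2 + 4h^2 = 116^2 + 4*4921^2 = 13456 + 96864964 = 96878420
sqrt(96878420) = 9842.6836
t = 9842.6836 / 2252 = 4.3706 s

4.3706


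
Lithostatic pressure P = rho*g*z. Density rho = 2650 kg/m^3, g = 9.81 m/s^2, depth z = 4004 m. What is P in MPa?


P = rho * g * z / 1e6
= 2650 * 9.81 * 4004 / 1e6
= 104089986.0 / 1e6
= 104.09 MPa

104.09


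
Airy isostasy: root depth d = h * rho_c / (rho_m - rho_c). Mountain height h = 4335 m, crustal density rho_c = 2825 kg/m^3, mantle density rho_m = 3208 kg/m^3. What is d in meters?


rho_m - rho_c = 3208 - 2825 = 383
d = 4335 * 2825 / 383
= 12246375 / 383
= 31974.87 m

31974.87


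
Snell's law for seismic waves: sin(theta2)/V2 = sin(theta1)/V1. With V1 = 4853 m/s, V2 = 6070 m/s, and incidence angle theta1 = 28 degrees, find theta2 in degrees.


sin(theta1) = sin(28 deg) = 0.469472
sin(theta2) = V2/V1 * sin(theta1) = 6070/4853 * 0.469472 = 0.587202
theta2 = arcsin(0.587202) = 35.9587 degrees

35.9587


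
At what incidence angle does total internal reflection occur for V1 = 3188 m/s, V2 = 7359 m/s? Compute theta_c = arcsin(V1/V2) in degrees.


V1/V2 = 3188/7359 = 0.433211
theta_c = arcsin(0.433211) = 25.6715 degrees

25.6715


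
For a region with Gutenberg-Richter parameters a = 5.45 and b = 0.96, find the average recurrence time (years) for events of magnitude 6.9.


log10(N) = 5.45 - 0.96*6.9 = -1.174
N = 10^-1.174 = 0.066988
T = 1/N = 1/0.066988 = 14.9279 years

14.9279


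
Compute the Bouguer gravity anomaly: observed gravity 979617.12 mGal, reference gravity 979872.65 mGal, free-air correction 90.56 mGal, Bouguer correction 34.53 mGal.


BA = g_obs - g_ref + FAC - BC
= 979617.12 - 979872.65 + 90.56 - 34.53
= -199.5 mGal

-199.5


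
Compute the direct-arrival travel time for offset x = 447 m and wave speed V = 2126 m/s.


t = x / V
= 447 / 2126
= 0.2103 s

0.2103


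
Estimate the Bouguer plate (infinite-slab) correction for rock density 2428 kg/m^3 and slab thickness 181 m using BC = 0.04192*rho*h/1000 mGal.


BC = 0.04192 * rho * h / 1000
= 0.04192 * 2428 * 181 / 1000
= 18.4225 mGal

18.4225


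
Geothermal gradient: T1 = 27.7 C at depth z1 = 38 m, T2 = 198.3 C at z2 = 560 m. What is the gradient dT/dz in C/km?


dT = 198.3 - 27.7 = 170.6 C
dz = 560 - 38 = 522 m
gradient = dT/dz * 1000 = 170.6/522 * 1000 = 326.8199 C/km

326.8199


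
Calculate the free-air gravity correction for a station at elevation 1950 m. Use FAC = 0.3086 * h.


FAC = 0.3086 * h
= 0.3086 * 1950
= 601.77 mGal

601.77


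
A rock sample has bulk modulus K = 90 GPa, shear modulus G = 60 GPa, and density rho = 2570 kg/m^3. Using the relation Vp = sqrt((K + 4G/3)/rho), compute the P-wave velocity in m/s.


First compute the effective modulus:
K + 4G/3 = 90e9 + 4*60e9/3 = 170000000000.0 Pa
Then divide by density:
170000000000.0 / 2570 = 66147859.9222 Pa/(kg/m^3)
Take the square root:
Vp = sqrt(66147859.9222) = 8133.13 m/s

8133.13


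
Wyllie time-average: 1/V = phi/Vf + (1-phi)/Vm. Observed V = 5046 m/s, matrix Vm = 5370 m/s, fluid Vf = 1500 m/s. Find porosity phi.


1/V - 1/Vm = 1/5046 - 1/5370 = 1.196e-05
1/Vf - 1/Vm = 1/1500 - 1/5370 = 0.00048045
phi = 1.196e-05 / 0.00048045 = 0.0249

0.0249


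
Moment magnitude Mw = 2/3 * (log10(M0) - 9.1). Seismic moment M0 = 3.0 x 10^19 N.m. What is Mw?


log10(M0) = log10(3.0 x 10^19) = 19.4771
Mw = 2/3 * (19.4771 - 9.1)
= 2/3 * 10.3771
= 6.92

6.92


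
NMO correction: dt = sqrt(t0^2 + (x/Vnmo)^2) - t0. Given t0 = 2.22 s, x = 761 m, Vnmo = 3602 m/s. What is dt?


x/Vnmo = 761/3602 = 0.211272
(x/Vnmo)^2 = 0.044636
t0^2 = 4.9284
sqrt(4.9284 + 0.044636) = 2.23003
dt = 2.23003 - 2.22 = 0.01003

0.01003


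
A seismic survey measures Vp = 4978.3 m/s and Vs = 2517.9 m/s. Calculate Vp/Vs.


Vp/Vs = 4978.3 / 2517.9
= 1.9772

1.9772


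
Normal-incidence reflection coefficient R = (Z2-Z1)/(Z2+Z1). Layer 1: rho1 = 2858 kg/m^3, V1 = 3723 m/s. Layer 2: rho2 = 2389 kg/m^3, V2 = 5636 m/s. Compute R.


Z1 = 2858 * 3723 = 10640334
Z2 = 2389 * 5636 = 13464404
R = (13464404 - 10640334) / (13464404 + 10640334) = 2824070 / 24104738 = 0.1172

0.1172


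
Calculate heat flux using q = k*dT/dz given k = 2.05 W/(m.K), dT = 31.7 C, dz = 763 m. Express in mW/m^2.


q = k * dT / dz * 1000
= 2.05 * 31.7 / 763 * 1000
= 0.08517 * 1000
= 85.1704 mW/m^2

85.1704


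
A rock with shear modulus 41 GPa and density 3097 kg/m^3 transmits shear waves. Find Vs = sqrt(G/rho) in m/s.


Convert G to Pa: G = 41e9 Pa
Compute G/rho = 41e9 / 3097 = 13238618.0174
Vs = sqrt(13238618.0174) = 3638.49 m/s

3638.49


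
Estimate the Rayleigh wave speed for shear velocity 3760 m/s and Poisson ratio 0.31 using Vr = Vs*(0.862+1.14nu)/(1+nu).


Numerator factor = 0.862 + 1.14*0.31 = 1.2154
Denominator = 1 + 0.31 = 1.31
Vr = 3760 * 1.2154 / 1.31 = 3488.48 m/s

3488.48


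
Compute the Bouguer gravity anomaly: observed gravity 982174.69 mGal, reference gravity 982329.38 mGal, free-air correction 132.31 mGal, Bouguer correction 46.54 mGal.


BA = g_obs - g_ref + FAC - BC
= 982174.69 - 982329.38 + 132.31 - 46.54
= -68.92 mGal

-68.92


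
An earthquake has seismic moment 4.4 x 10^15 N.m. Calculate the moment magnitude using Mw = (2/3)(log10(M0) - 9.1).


log10(M0) = log10(4.4 x 10^15) = 15.6435
Mw = 2/3 * (15.6435 - 9.1)
= 2/3 * 6.5435
= 4.36

4.36


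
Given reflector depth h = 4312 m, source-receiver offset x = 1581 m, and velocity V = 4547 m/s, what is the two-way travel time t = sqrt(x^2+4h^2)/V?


x^2 + 4h^2 = 1581^2 + 4*4312^2 = 2499561 + 74373376 = 76872937
sqrt(76872937) = 8767.7213
t = 8767.7213 / 4547 = 1.9282 s

1.9282


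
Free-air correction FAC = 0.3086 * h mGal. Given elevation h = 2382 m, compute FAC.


FAC = 0.3086 * h
= 0.3086 * 2382
= 735.0852 mGal

735.0852


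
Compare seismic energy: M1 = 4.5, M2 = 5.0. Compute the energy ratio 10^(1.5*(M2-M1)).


M2 - M1 = 5.0 - 4.5 = 0.5
1.5 * 0.5 = 0.75
ratio = 10^0.75 = 5.62

5.62


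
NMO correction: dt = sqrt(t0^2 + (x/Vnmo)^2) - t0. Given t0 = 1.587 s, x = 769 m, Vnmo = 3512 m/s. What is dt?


x/Vnmo = 769/3512 = 0.218964
(x/Vnmo)^2 = 0.047945
t0^2 = 2.518569
sqrt(2.518569 + 0.047945) = 1.602034
dt = 1.602034 - 1.587 = 0.015034

0.015034


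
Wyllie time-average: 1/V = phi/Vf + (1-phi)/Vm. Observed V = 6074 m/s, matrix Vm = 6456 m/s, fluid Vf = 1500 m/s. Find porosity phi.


1/V - 1/Vm = 1/6074 - 1/6456 = 9.74e-06
1/Vf - 1/Vm = 1/1500 - 1/6456 = 0.00051177
phi = 9.74e-06 / 0.00051177 = 0.019

0.019


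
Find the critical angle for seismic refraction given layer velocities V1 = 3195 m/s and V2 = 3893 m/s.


V1/V2 = 3195/3893 = 0.820704
theta_c = arcsin(0.820704) = 55.1553 degrees

55.1553


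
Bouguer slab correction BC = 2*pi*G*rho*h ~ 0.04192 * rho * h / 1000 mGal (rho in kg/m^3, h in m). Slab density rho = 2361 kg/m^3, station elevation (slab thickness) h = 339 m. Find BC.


BC = 0.04192 * rho * h / 1000
= 0.04192 * 2361 * 339 / 1000
= 33.5519 mGal

33.5519


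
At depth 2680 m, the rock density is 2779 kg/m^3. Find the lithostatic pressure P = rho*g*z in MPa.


P = rho * g * z / 1e6
= 2779 * 9.81 * 2680 / 1e6
= 73062133.2 / 1e6
= 73.0621 MPa

73.0621


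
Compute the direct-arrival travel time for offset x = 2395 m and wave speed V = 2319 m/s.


t = x / V
= 2395 / 2319
= 1.0328 s

1.0328


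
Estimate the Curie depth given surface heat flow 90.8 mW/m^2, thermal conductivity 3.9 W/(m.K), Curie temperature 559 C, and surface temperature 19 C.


T_Curie - T_surf = 559 - 19 = 540 C
Convert q to W/m^2: 90.8 mW/m^2 = 0.0908 W/m^2
d = 540 * 3.9 / 0.0908 = 23193.83 m

23193.83


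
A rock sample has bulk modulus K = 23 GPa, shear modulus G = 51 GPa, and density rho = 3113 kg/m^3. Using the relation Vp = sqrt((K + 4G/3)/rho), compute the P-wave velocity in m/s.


First compute the effective modulus:
K + 4G/3 = 23e9 + 4*51e9/3 = 91000000000.0 Pa
Then divide by density:
91000000000.0 / 3113 = 29232251.8471 Pa/(kg/m^3)
Take the square root:
Vp = sqrt(29232251.8471) = 5406.69 m/s

5406.69


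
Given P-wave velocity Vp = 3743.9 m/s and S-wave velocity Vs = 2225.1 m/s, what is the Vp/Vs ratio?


Vp/Vs = 3743.9 / 2225.1
= 1.6826

1.6826


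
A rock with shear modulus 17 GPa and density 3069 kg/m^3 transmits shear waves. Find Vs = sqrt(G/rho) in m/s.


Convert G to Pa: G = 17e9 Pa
Compute G/rho = 17e9 / 3069 = 5539263.6038
Vs = sqrt(5539263.6038) = 2353.56 m/s

2353.56


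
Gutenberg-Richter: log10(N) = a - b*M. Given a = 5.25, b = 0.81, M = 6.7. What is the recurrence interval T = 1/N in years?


log10(N) = 5.25 - 0.81*6.7 = -0.177
N = 10^-0.177 = 0.665273
T = 1/N = 1/0.665273 = 1.5031 years

1.5031


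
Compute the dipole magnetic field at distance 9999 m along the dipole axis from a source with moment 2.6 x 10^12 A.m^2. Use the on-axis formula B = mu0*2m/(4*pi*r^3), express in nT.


m = 2.6 x 10^12 = 2600000000000 A.m^2
2m = 5200000000000 A.m^2
r^3 = 9999^3 = 999700029999
B = (4pi*10^-7) * 5200000000000 / (4*pi * 999700029999) * 1e9
= 6534512.719467 / 12562601080153.42 * 1e9
= 520.156 nT

520.156


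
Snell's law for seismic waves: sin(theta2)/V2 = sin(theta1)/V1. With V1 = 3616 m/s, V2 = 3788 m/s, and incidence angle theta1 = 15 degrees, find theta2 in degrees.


sin(theta1) = sin(15 deg) = 0.258819
sin(theta2) = V2/V1 * sin(theta1) = 3788/3616 * 0.258819 = 0.27113
theta2 = arcsin(0.27113) = 15.7315 degrees

15.7315


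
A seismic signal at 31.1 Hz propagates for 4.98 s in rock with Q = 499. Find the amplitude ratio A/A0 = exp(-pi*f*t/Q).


pi*f*t/Q = pi*31.1*4.98/499 = 0.975077
A/A0 = exp(-0.975077) = 0.377163

0.377163


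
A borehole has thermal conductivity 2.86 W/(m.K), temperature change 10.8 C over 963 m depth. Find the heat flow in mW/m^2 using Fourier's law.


q = k * dT / dz * 1000
= 2.86 * 10.8 / 963 * 1000
= 0.032075 * 1000
= 32.0748 mW/m^2

32.0748


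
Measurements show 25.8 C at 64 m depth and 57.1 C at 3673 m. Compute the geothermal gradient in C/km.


dT = 57.1 - 25.8 = 31.3 C
dz = 3673 - 64 = 3609 m
gradient = dT/dz * 1000 = 31.3/3609 * 1000 = 8.6728 C/km

8.6728


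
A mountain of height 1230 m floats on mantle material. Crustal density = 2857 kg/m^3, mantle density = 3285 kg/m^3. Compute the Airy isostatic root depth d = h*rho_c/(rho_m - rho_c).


rho_m - rho_c = 3285 - 2857 = 428
d = 1230 * 2857 / 428
= 3514110 / 428
= 8210.54 m

8210.54


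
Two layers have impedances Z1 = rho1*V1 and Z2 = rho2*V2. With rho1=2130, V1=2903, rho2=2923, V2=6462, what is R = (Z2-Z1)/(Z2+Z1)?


Z1 = 2130 * 2903 = 6183390
Z2 = 2923 * 6462 = 18888426
R = (18888426 - 6183390) / (18888426 + 6183390) = 12705036 / 25071816 = 0.5067

0.5067


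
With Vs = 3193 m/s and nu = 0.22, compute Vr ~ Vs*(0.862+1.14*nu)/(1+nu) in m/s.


Numerator factor = 0.862 + 1.14*0.22 = 1.1128
Denominator = 1 + 0.22 = 1.22
Vr = 3193 * 1.1128 / 1.22 = 2912.43 m/s

2912.43


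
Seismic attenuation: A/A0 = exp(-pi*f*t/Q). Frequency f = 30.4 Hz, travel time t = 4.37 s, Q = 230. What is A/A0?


pi*f*t/Q = pi*30.4*4.37/230 = 1.814584
A/A0 = exp(-1.814584) = 0.162906

0.162906


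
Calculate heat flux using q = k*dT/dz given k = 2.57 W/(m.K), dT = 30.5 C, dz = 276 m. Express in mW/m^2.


q = k * dT / dz * 1000
= 2.57 * 30.5 / 276 * 1000
= 0.284004 * 1000
= 284.0036 mW/m^2

284.0036


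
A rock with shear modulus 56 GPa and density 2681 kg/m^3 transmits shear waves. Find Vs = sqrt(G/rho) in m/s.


Convert G to Pa: G = 56e9 Pa
Compute G/rho = 56e9 / 2681 = 20887728.4595
Vs = sqrt(20887728.4595) = 4570.31 m/s

4570.31


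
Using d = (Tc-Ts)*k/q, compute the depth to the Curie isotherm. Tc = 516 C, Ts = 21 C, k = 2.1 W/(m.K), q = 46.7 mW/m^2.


T_Curie - T_surf = 516 - 21 = 495 C
Convert q to W/m^2: 46.7 mW/m^2 = 0.0467 W/m^2
d = 495 * 2.1 / 0.0467 = 22259.1 m

22259.1


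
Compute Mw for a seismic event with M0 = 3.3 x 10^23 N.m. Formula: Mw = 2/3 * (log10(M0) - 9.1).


log10(M0) = log10(3.3 x 10^23) = 23.5185
Mw = 2/3 * (23.5185 - 9.1)
= 2/3 * 14.4185
= 9.61

9.61


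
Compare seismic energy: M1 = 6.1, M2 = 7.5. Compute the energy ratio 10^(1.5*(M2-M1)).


M2 - M1 = 7.5 - 6.1 = 1.4
1.5 * 1.4 = 2.1
ratio = 10^2.1 = 125.89

125.89


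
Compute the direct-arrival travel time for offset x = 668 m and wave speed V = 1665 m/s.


t = x / V
= 668 / 1665
= 0.4012 s

0.4012


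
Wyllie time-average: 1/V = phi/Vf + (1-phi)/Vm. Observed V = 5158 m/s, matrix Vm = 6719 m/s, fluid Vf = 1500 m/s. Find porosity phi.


1/V - 1/Vm = 1/5158 - 1/6719 = 4.504e-05
1/Vf - 1/Vm = 1/1500 - 1/6719 = 0.00051783
phi = 4.504e-05 / 0.00051783 = 0.087

0.087


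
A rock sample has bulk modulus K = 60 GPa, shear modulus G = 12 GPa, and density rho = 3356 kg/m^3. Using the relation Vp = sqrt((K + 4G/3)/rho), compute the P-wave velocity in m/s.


First compute the effective modulus:
K + 4G/3 = 60e9 + 4*12e9/3 = 76000000000.0 Pa
Then divide by density:
76000000000.0 / 3356 = 22646007.1514 Pa/(kg/m^3)
Take the square root:
Vp = sqrt(22646007.1514) = 4758.78 m/s

4758.78


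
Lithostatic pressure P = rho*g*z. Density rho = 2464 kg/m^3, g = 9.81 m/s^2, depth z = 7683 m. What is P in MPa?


P = rho * g * z / 1e6
= 2464 * 9.81 * 7683 / 1e6
= 185712246.72 / 1e6
= 185.7122 MPa

185.7122


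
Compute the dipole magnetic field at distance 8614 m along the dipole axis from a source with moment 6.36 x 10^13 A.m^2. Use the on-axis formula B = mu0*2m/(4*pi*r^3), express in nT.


m = 6.36 x 10^13 = 63600000000000 A.m^2
2m = 127200000000000 A.m^2
r^3 = 8614^3 = 639167379544
B = (4pi*10^-7) * 127200000000000 / (4*pi * 639167379544) * 1e9
= 159844234.214649 / 8032014175958.68 * 1e9
= 19900.8905 nT

19900.8905


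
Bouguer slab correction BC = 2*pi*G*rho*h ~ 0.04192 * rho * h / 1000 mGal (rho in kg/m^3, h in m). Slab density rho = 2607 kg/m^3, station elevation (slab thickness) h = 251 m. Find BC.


BC = 0.04192 * rho * h / 1000
= 0.04192 * 2607 * 251 / 1000
= 27.4306 mGal

27.4306


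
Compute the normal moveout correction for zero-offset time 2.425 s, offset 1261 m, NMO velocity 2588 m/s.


x/Vnmo = 1261/2588 = 0.487249
(x/Vnmo)^2 = 0.237411
t0^2 = 5.880625
sqrt(5.880625 + 0.237411) = 2.473466
dt = 2.473466 - 2.425 = 0.048466

0.048466


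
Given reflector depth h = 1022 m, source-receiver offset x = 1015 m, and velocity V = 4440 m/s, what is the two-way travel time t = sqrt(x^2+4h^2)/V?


x^2 + 4h^2 = 1015^2 + 4*1022^2 = 1030225 + 4177936 = 5208161
sqrt(5208161) = 2282.1396
t = 2282.1396 / 4440 = 0.514 s

0.514


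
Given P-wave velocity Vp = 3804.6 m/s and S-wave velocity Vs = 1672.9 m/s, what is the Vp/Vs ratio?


Vp/Vs = 3804.6 / 1672.9
= 2.2743

2.2743


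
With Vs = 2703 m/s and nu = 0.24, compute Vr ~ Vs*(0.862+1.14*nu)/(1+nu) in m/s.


Numerator factor = 0.862 + 1.14*0.24 = 1.1356
Denominator = 1 + 0.24 = 1.24
Vr = 2703 * 1.1356 / 1.24 = 2475.42 m/s

2475.42


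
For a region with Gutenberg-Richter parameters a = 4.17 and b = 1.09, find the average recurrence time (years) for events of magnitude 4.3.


log10(N) = 4.17 - 1.09*4.3 = -0.517
N = 10^-0.517 = 0.304089
T = 1/N = 1/0.304089 = 3.2885 years

3.2885


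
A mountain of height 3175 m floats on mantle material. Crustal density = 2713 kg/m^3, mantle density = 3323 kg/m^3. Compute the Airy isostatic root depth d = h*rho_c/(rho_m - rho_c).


rho_m - rho_c = 3323 - 2713 = 610
d = 3175 * 2713 / 610
= 8613775 / 610
= 14120.94 m

14120.94


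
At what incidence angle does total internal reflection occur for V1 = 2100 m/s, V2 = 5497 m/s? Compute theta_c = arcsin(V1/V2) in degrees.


V1/V2 = 2100/5497 = 0.382027
theta_c = arcsin(0.382027) = 22.4593 degrees

22.4593


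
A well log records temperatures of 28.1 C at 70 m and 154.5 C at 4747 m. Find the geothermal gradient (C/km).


dT = 154.5 - 28.1 = 126.4 C
dz = 4747 - 70 = 4677 m
gradient = dT/dz * 1000 = 126.4/4677 * 1000 = 27.0259 C/km

27.0259


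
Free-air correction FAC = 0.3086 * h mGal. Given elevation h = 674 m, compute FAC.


FAC = 0.3086 * h
= 0.3086 * 674
= 207.9964 mGal

207.9964


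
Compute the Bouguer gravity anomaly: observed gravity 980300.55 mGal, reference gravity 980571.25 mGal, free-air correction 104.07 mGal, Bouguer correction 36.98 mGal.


BA = g_obs - g_ref + FAC - BC
= 980300.55 - 980571.25 + 104.07 - 36.98
= -203.61 mGal

-203.61


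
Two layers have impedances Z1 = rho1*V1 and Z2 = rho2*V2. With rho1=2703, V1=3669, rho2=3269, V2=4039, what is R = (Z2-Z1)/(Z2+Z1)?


Z1 = 2703 * 3669 = 9917307
Z2 = 3269 * 4039 = 13203491
R = (13203491 - 9917307) / (13203491 + 9917307) = 3286184 / 23120798 = 0.1421

0.1421


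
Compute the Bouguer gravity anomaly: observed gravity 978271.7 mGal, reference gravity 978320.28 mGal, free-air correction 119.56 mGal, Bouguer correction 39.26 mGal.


BA = g_obs - g_ref + FAC - BC
= 978271.7 - 978320.28 + 119.56 - 39.26
= 31.72 mGal

31.72


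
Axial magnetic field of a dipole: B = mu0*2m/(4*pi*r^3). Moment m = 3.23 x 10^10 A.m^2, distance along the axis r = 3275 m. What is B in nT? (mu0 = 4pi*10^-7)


m = 3.23 x 10^10 = 32300000000 A.m^2
2m = 64600000000 A.m^2
r^3 = 3275^3 = 35126421875
B = (4pi*10^-7) * 64600000000 / (4*pi * 35126421875) * 1e9
= 81178.754169 / 441411635637.58 * 1e9
= 183.9071 nT

183.9071


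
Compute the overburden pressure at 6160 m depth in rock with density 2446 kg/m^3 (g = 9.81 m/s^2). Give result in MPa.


P = rho * g * z / 1e6
= 2446 * 9.81 * 6160 / 1e6
= 147810801.6 / 1e6
= 147.8108 MPa

147.8108


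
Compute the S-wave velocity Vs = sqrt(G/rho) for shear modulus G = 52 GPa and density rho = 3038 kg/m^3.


Convert G to Pa: G = 52e9 Pa
Compute G/rho = 52e9 / 3038 = 17116524.029
Vs = sqrt(17116524.029) = 4137.21 m/s

4137.21


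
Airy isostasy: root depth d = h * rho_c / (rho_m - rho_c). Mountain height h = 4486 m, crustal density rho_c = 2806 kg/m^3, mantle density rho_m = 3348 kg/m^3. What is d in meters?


rho_m - rho_c = 3348 - 2806 = 542
d = 4486 * 2806 / 542
= 12587716 / 542
= 23224.57 m

23224.57
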